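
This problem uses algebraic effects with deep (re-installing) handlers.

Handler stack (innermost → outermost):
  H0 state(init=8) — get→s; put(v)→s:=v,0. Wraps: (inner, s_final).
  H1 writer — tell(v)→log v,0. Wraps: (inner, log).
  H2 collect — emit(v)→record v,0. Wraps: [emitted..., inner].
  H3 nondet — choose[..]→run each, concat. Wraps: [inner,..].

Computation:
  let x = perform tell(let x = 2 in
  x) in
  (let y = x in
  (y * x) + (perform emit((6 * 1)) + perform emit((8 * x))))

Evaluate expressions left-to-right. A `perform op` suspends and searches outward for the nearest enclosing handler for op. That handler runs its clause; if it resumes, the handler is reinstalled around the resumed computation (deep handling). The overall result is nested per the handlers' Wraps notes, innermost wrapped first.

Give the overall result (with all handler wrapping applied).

Working:
tell(2) @ H1 ⇒ log+=2
emit(6) @ H2 ⇒ out+=6
emit(0) @ H2 ⇒ out+=0
H0 returns (0, 8)
H1 returns ((0, 8), (2))
H2 returns [6, 0, ((0, 8), (2))]
H3 returns [[6, 0, ((0, 8), (2))]]
= [[6, 0, ((0, 8), (2))]]

Answer: [[6, 0, ((0, 8), (2))]]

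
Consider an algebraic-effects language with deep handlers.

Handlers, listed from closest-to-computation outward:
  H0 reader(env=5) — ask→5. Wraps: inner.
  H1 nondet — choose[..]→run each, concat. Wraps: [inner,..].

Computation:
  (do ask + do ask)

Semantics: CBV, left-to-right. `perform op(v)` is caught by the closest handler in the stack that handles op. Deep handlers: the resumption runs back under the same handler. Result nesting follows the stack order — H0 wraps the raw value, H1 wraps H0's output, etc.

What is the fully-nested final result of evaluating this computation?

Answer: [10]

Step-by-step:
ask @ H0 ⇒ 5
ask @ H0 ⇒ 5
H0 returns 10
H1 returns [10]
= [10]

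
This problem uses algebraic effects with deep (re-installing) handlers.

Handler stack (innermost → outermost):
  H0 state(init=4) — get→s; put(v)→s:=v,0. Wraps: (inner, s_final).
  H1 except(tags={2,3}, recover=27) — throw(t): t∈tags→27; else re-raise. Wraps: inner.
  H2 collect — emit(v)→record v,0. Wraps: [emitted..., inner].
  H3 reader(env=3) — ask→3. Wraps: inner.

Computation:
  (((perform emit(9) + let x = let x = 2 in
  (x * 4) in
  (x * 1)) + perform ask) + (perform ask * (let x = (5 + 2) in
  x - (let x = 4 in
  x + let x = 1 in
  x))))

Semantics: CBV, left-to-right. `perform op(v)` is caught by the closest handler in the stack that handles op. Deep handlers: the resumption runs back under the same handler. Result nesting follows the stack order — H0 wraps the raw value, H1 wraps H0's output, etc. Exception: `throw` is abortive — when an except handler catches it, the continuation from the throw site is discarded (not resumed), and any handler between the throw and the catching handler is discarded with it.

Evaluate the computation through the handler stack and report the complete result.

Answer: [9, (17, 4)]

Working:
emit(9) @ H2 ⇒ out+=9
ask @ H3 ⇒ 3
ask @ H3 ⇒ 3
H0 returns (17, 4)
H1 returns (17, 4)
H2 returns [9, (17, 4)]
H3 returns [9, (17, 4)]
= [9, (17, 4)]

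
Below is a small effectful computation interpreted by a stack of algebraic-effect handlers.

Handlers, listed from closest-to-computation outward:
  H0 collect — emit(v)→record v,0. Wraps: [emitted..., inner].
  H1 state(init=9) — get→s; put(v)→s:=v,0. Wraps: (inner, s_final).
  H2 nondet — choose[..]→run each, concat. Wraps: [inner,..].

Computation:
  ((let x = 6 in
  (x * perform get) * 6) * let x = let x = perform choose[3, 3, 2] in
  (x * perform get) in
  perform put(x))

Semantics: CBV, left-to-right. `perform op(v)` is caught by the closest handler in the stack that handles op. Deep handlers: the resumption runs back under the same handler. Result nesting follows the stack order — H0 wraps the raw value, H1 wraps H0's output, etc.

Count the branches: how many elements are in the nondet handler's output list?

Evaluation trace:
get @ H1 ⇒ 9
choose[3, 3, 2] @ H2
  branch[0] choose=3:
    get @ H1 ⇒ 9
    put(27) @ H1 ⇒ s:=27
    H0 returns [0]
    H1 returns ([0], 27)
    H2 returns [([0], 27)]
  branch[1] choose=3:
    get @ H1 ⇒ 9
    put(27) @ H1 ⇒ s:=27
    H0 returns [0]
    H1 returns ([0], 27)
    H2 returns [([0], 27)]
  branch[2] choose=2:
    get @ H1 ⇒ 9
    put(18) @ H1 ⇒ s:=18
    H0 returns [0]
    H1 returns ([0], 18)
    H2 returns [([0], 18)]
= [([0], 27), ([0], 27), ([0], 18)]

Answer: 3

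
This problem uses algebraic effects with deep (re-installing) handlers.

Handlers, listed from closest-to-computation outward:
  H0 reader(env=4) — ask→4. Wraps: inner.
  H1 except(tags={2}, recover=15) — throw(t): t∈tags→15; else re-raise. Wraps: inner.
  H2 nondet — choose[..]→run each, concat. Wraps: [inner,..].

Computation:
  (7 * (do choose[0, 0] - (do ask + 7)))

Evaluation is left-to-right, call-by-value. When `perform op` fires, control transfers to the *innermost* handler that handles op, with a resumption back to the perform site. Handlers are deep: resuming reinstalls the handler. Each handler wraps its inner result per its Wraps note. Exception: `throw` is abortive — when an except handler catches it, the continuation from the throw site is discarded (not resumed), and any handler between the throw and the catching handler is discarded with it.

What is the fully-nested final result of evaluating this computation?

Answer: [-77, -77]

Evaluation trace:
choose[0, 0] @ H2
  branch[0] choose=0:
    ask @ H0 ⇒ 4
    H0 returns -77
    H1 returns -77
    H2 returns [-77]
  branch[1] choose=0:
    ask @ H0 ⇒ 4
    H0 returns -77
    H1 returns -77
    H2 returns [-77]
= [-77, -77]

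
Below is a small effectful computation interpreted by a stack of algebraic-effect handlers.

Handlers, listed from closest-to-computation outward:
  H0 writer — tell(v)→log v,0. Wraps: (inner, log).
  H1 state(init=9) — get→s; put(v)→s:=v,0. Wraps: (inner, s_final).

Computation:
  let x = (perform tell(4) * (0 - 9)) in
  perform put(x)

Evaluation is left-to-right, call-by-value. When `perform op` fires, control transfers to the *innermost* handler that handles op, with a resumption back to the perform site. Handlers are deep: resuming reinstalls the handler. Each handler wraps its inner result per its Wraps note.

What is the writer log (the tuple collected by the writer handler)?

Answer: (4)

Evaluation trace:
tell(4) @ H0 ⇒ log+=4
put(0) @ H1 ⇒ s:=0
H0 returns (0, (4))
H1 returns ((0, (4)), 0)
= ((0, (4)), 0)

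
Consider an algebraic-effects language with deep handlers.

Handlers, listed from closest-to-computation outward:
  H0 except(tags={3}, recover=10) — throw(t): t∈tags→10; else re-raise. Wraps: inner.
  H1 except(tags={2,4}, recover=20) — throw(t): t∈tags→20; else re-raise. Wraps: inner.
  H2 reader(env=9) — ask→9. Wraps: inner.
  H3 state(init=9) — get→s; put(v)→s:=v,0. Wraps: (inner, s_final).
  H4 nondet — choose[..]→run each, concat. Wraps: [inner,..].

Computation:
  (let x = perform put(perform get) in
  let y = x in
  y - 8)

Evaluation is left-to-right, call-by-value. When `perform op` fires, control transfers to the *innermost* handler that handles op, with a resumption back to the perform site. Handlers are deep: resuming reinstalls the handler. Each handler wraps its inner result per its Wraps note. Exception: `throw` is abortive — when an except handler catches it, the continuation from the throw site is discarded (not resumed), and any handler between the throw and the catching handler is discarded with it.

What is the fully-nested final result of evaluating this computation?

Answer: [(-8, 9)]

Step-by-step:
get @ H3 ⇒ 9
put(9) @ H3 ⇒ s:=9
H0 returns -8
H1 returns -8
H2 returns -8
H3 returns (-8, 9)
H4 returns [(-8, 9)]
= [(-8, 9)]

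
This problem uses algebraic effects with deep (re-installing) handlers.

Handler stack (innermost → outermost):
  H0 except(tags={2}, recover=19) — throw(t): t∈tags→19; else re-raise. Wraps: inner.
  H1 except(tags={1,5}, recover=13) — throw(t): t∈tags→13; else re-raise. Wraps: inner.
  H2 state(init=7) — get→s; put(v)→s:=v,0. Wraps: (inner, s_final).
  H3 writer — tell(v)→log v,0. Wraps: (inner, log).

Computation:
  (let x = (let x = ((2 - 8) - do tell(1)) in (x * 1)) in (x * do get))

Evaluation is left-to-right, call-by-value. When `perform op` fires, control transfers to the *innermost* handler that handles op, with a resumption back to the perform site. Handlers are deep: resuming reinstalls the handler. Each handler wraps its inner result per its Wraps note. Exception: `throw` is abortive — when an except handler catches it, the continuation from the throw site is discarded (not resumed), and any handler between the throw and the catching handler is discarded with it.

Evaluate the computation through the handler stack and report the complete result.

Step-by-step:
tell(1) @ H3 ⇒ log+=1
get @ H2 ⇒ 7
H0 returns -42
H1 returns -42
H2 returns (-42, 7)
H3 returns ((-42, 7), (1))
= ((-42, 7), (1))

Answer: ((-42, 7), (1))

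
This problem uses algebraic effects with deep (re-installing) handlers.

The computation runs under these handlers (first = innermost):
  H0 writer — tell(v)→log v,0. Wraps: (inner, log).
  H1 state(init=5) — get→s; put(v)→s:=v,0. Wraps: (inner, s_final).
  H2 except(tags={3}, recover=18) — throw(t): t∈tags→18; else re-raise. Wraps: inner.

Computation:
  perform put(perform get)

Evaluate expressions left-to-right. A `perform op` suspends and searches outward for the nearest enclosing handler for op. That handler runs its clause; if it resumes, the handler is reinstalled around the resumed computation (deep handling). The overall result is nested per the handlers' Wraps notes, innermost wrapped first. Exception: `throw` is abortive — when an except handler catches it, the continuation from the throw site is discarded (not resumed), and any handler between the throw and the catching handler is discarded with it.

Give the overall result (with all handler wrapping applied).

Working:
get @ H1 ⇒ 5
put(5) @ H1 ⇒ s:=5
H0 returns (0, ())
H1 returns ((0, ()), 5)
H2 returns ((0, ()), 5)
= ((0, ()), 5)

Answer: ((0, ()), 5)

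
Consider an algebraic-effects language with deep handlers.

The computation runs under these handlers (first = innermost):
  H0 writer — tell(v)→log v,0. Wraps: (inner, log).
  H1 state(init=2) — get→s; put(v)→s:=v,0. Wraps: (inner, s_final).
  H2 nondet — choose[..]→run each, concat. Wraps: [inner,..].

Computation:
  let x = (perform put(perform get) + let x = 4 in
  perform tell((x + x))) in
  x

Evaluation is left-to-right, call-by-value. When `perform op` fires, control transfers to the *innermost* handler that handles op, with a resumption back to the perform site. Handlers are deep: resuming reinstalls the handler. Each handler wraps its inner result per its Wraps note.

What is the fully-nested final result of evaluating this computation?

Working:
get @ H1 ⇒ 2
put(2) @ H1 ⇒ s:=2
tell(8) @ H0 ⇒ log+=8
H0 returns (0, (8))
H1 returns ((0, (8)), 2)
H2 returns [((0, (8)), 2)]
= [((0, (8)), 2)]

Answer: [((0, (8)), 2)]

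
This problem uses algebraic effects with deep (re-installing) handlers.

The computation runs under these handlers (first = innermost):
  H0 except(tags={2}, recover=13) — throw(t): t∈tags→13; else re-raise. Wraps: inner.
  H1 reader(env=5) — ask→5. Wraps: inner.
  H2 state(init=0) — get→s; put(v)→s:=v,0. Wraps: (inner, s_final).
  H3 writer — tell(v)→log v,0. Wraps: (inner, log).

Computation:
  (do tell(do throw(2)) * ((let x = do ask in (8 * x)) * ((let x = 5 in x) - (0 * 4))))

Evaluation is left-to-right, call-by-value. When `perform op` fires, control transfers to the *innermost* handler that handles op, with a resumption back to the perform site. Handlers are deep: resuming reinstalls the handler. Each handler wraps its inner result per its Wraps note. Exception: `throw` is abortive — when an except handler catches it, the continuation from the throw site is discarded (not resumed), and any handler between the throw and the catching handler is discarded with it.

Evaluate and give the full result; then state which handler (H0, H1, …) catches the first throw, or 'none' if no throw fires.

Working:
throw(2) @ H0 caught ⇒ 13
H1 returns 13
H2 returns (13, 0)
H3 returns ((13, 0), ())
= ((13, 0), ())

Answer: ((13, 0), ()) ; first throw caught by: H0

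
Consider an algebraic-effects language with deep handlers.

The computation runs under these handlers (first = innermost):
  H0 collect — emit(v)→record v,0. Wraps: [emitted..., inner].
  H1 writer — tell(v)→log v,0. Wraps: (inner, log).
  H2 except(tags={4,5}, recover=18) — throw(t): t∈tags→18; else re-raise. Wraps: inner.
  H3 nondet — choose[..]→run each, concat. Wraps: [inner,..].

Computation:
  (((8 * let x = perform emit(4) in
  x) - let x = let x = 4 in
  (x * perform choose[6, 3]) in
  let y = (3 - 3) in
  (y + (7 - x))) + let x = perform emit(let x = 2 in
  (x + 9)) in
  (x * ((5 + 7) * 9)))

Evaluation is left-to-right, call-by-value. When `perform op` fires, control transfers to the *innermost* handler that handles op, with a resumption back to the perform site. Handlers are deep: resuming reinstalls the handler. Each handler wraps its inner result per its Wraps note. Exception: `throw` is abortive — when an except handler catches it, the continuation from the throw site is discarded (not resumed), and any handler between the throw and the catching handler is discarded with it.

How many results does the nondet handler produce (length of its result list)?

Answer: 2

Evaluation trace:
emit(4) @ H0 ⇒ out+=4
choose[6, 3] @ H3
  branch[0] choose=6:
    emit(11) @ H0 ⇒ out+=11
    H0 returns [4, 11, 17]
    H1 returns ([4, 11, 17], ())
    H2 returns ([4, 11, 17], ())
    H3 returns [([4, 11, 17], ())]
  branch[1] choose=3:
    emit(11) @ H0 ⇒ out+=11
    H0 returns [4, 11, 5]
    H1 returns ([4, 11, 5], ())
    H2 returns ([4, 11, 5], ())
    H3 returns [([4, 11, 5], ())]
= [([4, 11, 17], ()), ([4, 11, 5], ())]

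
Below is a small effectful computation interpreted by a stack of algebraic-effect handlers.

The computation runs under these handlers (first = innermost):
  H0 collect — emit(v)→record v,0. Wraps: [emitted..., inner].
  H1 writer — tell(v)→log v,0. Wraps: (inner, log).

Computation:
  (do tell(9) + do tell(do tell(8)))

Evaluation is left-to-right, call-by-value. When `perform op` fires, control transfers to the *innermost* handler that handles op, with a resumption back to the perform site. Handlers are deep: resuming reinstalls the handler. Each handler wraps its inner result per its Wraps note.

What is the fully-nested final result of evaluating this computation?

Step-by-step:
tell(9) @ H1 ⇒ log+=9
tell(8) @ H1 ⇒ log+=8
tell(0) @ H1 ⇒ log+=0
H0 returns [0]
H1 returns ([0], (9, 8, 0))
= ([0], (9, 8, 0))

Answer: ([0], (9, 8, 0))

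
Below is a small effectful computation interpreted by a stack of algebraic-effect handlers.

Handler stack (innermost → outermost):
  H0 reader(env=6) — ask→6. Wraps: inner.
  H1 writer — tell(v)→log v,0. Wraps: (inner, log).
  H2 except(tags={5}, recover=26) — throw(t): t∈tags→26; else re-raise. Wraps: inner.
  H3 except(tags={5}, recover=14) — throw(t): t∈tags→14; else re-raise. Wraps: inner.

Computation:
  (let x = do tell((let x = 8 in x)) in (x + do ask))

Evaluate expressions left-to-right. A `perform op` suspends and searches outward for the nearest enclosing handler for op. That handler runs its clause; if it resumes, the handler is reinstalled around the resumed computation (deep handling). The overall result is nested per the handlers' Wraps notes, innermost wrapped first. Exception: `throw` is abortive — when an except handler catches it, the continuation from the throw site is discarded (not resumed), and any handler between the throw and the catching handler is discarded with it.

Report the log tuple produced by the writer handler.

Answer: (8)

Working:
tell(8) @ H1 ⇒ log+=8
ask @ H0 ⇒ 6
H0 returns 6
H1 returns (6, (8))
H2 returns (6, (8))
H3 returns (6, (8))
= (6, (8))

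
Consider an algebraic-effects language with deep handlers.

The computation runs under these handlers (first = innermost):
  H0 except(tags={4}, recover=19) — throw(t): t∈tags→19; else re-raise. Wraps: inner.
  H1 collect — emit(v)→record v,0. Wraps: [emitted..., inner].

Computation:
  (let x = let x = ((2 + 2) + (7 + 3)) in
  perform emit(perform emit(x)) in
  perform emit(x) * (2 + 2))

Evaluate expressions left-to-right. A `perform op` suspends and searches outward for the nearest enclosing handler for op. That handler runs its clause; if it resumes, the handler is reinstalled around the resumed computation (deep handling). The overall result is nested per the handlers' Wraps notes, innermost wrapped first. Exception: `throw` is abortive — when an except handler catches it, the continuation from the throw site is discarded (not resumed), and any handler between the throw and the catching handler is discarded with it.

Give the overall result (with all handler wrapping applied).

Evaluation trace:
emit(14) @ H1 ⇒ out+=14
emit(0) @ H1 ⇒ out+=0
emit(0) @ H1 ⇒ out+=0
H0 returns 0
H1 returns [14, 0, 0, 0]
= [14, 0, 0, 0]

Answer: [14, 0, 0, 0]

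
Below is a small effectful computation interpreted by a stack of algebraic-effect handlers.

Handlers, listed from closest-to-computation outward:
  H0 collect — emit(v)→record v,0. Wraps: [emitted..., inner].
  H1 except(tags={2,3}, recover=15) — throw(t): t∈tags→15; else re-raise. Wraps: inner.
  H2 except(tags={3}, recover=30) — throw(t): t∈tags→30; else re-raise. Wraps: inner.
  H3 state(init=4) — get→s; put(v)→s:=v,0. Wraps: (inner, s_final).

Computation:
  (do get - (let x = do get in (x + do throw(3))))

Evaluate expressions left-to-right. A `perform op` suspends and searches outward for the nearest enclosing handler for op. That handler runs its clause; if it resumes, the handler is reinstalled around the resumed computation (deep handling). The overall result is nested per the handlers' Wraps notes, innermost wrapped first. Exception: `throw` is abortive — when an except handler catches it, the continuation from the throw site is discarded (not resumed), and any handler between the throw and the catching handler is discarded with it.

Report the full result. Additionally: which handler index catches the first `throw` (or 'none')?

Answer: (15, 4) ; first throw caught by: H1

Evaluation trace:
get @ H3 ⇒ 4
get @ H3 ⇒ 4
throw(3) @ H1 caught ⇒ 15
H2 returns 15
H3 returns (15, 4)
= (15, 4)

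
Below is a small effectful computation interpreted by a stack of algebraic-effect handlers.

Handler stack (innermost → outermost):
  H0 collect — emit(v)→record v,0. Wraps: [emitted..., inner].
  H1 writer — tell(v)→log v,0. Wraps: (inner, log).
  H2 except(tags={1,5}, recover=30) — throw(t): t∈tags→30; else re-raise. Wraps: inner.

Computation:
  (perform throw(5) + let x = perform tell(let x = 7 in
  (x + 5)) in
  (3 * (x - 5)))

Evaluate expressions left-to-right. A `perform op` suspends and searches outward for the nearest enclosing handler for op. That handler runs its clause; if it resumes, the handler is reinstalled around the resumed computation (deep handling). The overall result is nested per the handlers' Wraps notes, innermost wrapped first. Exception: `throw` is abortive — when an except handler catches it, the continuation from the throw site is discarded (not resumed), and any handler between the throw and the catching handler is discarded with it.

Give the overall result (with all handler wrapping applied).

Working:
throw(5) @ H2 caught ⇒ 30
= 30

Answer: 30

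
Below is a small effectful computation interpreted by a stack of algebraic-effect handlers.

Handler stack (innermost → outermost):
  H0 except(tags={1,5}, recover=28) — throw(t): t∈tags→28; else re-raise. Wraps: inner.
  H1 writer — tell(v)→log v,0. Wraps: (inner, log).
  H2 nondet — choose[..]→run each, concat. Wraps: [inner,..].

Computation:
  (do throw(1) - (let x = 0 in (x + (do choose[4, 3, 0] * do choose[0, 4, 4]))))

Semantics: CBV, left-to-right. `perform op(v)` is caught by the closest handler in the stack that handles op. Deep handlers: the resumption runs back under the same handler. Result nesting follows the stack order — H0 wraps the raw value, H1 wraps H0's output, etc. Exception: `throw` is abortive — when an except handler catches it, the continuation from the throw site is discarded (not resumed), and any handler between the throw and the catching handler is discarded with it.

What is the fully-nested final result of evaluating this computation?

Answer: [(28, ())]

Evaluation trace:
throw(1) @ H0 caught ⇒ 28
H1 returns (28, ())
H2 returns [(28, ())]
= [(28, ())]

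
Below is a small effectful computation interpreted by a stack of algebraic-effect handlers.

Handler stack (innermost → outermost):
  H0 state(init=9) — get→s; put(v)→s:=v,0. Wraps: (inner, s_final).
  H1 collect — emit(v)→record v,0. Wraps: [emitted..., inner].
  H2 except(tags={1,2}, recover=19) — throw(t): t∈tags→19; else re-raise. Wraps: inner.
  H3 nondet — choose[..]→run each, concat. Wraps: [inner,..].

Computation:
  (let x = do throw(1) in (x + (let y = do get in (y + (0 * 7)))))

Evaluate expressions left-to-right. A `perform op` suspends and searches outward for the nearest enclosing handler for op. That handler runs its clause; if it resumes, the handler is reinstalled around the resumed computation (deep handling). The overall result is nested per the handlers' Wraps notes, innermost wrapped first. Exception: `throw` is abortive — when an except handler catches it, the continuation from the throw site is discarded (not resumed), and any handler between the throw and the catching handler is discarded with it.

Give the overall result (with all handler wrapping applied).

Answer: [19]

Evaluation trace:
throw(1) @ H2 caught ⇒ 19
H3 returns [19]
= [19]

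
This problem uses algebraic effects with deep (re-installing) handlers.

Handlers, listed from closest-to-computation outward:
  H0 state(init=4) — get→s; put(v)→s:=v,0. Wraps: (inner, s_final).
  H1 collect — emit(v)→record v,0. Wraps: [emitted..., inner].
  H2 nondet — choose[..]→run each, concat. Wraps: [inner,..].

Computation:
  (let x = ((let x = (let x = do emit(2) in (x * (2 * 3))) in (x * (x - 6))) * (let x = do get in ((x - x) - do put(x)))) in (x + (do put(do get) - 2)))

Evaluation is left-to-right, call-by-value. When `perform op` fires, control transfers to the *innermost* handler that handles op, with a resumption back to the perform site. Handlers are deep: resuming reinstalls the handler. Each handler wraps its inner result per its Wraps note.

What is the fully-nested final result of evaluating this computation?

Working:
emit(2) @ H1 ⇒ out+=2
get @ H0 ⇒ 4
put(4) @ H0 ⇒ s:=4
get @ H0 ⇒ 4
put(4) @ H0 ⇒ s:=4
H0 returns (-2, 4)
H1 returns [2, (-2, 4)]
H2 returns [[2, (-2, 4)]]
= [[2, (-2, 4)]]

Answer: [[2, (-2, 4)]]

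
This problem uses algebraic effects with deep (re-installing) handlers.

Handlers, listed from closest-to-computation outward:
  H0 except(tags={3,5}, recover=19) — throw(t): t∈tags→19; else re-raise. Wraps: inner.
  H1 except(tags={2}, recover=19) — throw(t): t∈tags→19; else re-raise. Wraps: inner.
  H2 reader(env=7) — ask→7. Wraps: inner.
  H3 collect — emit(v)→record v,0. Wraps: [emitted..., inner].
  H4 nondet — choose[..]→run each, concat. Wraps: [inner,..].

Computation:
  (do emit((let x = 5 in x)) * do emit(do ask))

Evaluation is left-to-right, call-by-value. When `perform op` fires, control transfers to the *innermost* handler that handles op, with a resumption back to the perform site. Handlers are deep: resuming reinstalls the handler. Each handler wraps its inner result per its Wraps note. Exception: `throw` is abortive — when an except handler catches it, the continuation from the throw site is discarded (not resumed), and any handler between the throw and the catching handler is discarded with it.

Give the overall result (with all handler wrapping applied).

Step-by-step:
emit(5) @ H3 ⇒ out+=5
ask @ H2 ⇒ 7
emit(7) @ H3 ⇒ out+=7
H0 returns 0
H1 returns 0
H2 returns 0
H3 returns [5, 7, 0]
H4 returns [[5, 7, 0]]
= [[5, 7, 0]]

Answer: [[5, 7, 0]]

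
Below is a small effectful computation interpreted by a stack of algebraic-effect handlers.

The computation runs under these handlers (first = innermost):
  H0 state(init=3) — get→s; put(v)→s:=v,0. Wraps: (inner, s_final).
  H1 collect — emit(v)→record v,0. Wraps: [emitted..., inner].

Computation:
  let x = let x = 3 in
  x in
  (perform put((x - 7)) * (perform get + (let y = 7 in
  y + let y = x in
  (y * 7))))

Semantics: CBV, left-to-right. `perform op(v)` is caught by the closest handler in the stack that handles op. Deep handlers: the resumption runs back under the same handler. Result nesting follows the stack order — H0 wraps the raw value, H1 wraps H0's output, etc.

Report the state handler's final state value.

Working:
put(-4) @ H0 ⇒ s:=-4
get @ H0 ⇒ -4
H0 returns (0, -4)
H1 returns [(0, -4)]
= [(0, -4)]

Answer: -4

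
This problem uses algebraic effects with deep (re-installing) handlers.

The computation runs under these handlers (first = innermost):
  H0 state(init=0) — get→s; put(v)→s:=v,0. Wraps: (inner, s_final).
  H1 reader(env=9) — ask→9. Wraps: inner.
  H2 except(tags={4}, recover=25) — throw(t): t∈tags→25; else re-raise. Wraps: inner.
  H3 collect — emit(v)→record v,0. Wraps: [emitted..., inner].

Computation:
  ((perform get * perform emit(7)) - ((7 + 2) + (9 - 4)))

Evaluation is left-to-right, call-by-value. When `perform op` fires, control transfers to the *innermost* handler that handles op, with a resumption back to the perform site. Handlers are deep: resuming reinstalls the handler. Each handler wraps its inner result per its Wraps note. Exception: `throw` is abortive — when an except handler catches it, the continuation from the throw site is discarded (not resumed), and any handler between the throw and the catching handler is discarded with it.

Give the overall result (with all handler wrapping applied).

Working:
get @ H0 ⇒ 0
emit(7) @ H3 ⇒ out+=7
H0 returns (-14, 0)
H1 returns (-14, 0)
H2 returns (-14, 0)
H3 returns [7, (-14, 0)]
= [7, (-14, 0)]

Answer: [7, (-14, 0)]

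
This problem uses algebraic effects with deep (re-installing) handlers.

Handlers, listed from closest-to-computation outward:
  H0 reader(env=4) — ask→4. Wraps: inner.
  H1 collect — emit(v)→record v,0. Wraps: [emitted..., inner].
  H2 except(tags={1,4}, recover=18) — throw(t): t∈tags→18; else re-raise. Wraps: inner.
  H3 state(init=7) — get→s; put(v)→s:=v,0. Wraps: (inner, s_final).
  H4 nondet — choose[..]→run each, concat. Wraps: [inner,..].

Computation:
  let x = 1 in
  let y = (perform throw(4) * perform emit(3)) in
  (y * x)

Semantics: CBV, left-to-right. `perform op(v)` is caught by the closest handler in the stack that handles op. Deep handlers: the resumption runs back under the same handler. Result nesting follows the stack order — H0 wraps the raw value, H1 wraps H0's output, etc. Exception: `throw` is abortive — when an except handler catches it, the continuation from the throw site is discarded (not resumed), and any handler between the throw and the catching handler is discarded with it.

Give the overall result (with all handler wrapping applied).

Answer: [(18, 7)]

Step-by-step:
throw(4) @ H2 caught ⇒ 18
H3 returns (18, 7)
H4 returns [(18, 7)]
= [(18, 7)]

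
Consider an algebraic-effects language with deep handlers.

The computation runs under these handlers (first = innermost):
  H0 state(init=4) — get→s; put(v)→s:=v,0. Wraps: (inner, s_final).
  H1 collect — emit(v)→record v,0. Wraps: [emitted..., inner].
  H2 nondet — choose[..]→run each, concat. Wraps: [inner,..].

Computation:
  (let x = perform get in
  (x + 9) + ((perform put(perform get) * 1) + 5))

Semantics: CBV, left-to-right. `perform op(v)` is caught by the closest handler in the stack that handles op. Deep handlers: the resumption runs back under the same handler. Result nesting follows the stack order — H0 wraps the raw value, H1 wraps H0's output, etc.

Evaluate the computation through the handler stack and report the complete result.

Answer: [[(18, 4)]]

Evaluation trace:
get @ H0 ⇒ 4
get @ H0 ⇒ 4
put(4) @ H0 ⇒ s:=4
H0 returns (18, 4)
H1 returns [(18, 4)]
H2 returns [[(18, 4)]]
= [[(18, 4)]]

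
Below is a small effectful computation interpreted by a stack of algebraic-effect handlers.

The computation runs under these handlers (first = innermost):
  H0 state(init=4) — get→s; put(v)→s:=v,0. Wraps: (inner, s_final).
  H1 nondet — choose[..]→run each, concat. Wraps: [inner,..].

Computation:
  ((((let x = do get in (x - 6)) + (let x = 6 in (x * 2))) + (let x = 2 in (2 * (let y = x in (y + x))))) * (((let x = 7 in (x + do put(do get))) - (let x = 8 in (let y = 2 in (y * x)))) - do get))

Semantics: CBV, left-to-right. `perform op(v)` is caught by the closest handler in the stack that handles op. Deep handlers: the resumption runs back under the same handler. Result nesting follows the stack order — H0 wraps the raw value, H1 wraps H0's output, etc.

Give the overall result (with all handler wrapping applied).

Evaluation trace:
get @ H0 ⇒ 4
get @ H0 ⇒ 4
put(4) @ H0 ⇒ s:=4
get @ H0 ⇒ 4
H0 returns (-234, 4)
H1 returns [(-234, 4)]
= [(-234, 4)]

Answer: [(-234, 4)]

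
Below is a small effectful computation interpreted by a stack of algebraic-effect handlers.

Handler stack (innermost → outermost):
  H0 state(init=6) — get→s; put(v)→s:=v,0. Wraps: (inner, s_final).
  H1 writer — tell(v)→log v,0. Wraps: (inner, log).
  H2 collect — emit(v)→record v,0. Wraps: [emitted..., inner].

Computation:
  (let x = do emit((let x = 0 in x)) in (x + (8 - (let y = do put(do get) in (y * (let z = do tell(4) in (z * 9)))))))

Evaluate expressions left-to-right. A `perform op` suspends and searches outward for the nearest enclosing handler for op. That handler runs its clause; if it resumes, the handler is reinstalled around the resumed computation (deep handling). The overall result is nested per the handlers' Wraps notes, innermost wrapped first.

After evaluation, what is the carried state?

Answer: 6

Evaluation trace:
emit(0) @ H2 ⇒ out+=0
get @ H0 ⇒ 6
put(6) @ H0 ⇒ s:=6
tell(4) @ H1 ⇒ log+=4
H0 returns (8, 6)
H1 returns ((8, 6), (4))
H2 returns [0, ((8, 6), (4))]
= [0, ((8, 6), (4))]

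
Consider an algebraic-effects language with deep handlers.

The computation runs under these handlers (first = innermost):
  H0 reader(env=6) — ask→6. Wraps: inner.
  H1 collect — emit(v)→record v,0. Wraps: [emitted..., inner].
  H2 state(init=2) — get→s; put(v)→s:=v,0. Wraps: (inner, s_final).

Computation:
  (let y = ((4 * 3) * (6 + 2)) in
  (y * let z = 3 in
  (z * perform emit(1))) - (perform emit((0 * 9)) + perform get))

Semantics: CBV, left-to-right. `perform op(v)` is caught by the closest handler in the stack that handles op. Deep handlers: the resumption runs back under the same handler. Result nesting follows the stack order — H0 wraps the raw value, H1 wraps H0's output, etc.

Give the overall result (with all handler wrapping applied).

Answer: ([1, 0, -2], 2)

Evaluation trace:
emit(1) @ H1 ⇒ out+=1
emit(0) @ H1 ⇒ out+=0
get @ H2 ⇒ 2
H0 returns -2
H1 returns [1, 0, -2]
H2 returns ([1, 0, -2], 2)
= ([1, 0, -2], 2)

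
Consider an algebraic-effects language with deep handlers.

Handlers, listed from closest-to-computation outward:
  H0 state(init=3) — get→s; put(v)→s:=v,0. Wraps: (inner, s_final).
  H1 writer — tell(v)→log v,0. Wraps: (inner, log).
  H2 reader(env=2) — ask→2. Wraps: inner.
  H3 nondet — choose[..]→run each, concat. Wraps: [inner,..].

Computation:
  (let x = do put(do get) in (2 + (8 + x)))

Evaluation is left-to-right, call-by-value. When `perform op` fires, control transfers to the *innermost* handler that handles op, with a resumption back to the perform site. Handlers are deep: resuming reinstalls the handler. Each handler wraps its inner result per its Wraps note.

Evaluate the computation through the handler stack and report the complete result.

Working:
get @ H0 ⇒ 3
put(3) @ H0 ⇒ s:=3
H0 returns (10, 3)
H1 returns ((10, 3), ())
H2 returns ((10, 3), ())
H3 returns [((10, 3), ())]
= [((10, 3), ())]

Answer: [((10, 3), ())]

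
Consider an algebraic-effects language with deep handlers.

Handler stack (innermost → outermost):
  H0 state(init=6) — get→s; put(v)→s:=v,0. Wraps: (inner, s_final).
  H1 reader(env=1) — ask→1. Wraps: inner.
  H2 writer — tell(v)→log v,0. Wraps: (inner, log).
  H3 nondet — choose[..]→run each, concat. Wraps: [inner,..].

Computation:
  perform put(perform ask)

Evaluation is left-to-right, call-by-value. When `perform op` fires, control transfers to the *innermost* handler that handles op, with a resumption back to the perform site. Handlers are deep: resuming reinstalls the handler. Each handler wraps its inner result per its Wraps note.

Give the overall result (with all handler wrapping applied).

Answer: [((0, 1), ())]

Step-by-step:
ask @ H1 ⇒ 1
put(1) @ H0 ⇒ s:=1
H0 returns (0, 1)
H1 returns (0, 1)
H2 returns ((0, 1), ())
H3 returns [((0, 1), ())]
= [((0, 1), ())]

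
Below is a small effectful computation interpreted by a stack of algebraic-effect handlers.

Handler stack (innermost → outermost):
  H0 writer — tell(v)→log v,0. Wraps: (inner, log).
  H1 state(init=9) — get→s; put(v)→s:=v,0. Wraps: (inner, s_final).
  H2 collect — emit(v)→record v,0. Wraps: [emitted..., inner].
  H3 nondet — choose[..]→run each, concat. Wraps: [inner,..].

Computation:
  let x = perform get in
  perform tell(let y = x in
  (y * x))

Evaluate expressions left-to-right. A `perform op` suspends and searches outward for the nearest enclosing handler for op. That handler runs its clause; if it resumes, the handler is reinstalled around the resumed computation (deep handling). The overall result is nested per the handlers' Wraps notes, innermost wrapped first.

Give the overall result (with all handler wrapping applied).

Answer: [[((0, (81)), 9)]]

Step-by-step:
get @ H1 ⇒ 9
tell(81) @ H0 ⇒ log+=81
H0 returns (0, (81))
H1 returns ((0, (81)), 9)
H2 returns [((0, (81)), 9)]
H3 returns [[((0, (81)), 9)]]
= [[((0, (81)), 9)]]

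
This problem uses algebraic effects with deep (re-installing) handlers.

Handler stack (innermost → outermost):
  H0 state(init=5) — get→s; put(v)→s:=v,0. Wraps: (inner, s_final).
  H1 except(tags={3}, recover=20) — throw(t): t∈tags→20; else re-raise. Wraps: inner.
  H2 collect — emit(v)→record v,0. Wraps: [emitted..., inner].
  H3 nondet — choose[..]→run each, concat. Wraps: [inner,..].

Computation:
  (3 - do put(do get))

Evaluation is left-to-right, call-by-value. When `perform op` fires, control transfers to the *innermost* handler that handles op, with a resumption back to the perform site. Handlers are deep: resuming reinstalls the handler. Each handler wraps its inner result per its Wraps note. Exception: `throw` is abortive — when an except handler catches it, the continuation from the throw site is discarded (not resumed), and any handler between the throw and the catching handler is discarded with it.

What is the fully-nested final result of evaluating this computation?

Answer: [[(3, 5)]]

Evaluation trace:
get @ H0 ⇒ 5
put(5) @ H0 ⇒ s:=5
H0 returns (3, 5)
H1 returns (3, 5)
H2 returns [(3, 5)]
H3 returns [[(3, 5)]]
= [[(3, 5)]]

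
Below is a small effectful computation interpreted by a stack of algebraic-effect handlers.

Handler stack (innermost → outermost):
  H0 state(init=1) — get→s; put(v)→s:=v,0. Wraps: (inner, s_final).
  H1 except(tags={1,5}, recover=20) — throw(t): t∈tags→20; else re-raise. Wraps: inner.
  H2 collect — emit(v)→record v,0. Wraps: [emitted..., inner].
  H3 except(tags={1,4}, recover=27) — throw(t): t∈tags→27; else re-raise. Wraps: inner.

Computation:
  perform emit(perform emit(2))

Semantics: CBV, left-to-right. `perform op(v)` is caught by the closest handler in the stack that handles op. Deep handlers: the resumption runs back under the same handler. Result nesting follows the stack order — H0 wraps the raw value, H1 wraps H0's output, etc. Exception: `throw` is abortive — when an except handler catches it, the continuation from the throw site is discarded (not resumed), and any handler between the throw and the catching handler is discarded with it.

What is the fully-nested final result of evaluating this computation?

Evaluation trace:
emit(2) @ H2 ⇒ out+=2
emit(0) @ H2 ⇒ out+=0
H0 returns (0, 1)
H1 returns (0, 1)
H2 returns [2, 0, (0, 1)]
H3 returns [2, 0, (0, 1)]
= [2, 0, (0, 1)]

Answer: [2, 0, (0, 1)]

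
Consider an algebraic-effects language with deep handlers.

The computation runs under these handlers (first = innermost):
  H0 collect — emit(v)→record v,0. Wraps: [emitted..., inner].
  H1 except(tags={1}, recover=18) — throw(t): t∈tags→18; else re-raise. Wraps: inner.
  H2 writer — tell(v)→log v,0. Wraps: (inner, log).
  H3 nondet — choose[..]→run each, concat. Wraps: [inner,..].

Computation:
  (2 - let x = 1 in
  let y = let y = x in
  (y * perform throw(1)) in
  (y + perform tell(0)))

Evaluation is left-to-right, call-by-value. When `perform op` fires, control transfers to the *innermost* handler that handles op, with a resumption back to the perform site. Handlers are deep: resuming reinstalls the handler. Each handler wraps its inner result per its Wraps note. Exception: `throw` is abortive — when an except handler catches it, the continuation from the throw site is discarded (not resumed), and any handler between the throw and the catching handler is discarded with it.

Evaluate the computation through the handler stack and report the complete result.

Answer: [(18, ())]

Working:
throw(1) @ H1 caught ⇒ 18
H2 returns (18, ())
H3 returns [(18, ())]
= [(18, ())]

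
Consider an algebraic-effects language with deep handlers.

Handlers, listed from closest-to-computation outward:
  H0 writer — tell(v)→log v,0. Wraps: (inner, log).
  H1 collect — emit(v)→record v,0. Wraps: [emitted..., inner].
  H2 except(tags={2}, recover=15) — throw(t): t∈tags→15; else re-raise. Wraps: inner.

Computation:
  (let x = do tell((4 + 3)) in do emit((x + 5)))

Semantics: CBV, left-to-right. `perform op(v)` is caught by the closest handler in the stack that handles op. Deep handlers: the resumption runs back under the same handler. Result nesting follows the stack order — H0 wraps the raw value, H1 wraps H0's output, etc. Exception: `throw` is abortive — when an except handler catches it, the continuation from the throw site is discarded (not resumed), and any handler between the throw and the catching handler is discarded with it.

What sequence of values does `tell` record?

Answer: (7)

Working:
tell(7) @ H0 ⇒ log+=7
emit(5) @ H1 ⇒ out+=5
H0 returns (0, (7))
H1 returns [5, (0, (7))]
H2 returns [5, (0, (7))]
= [5, (0, (7))]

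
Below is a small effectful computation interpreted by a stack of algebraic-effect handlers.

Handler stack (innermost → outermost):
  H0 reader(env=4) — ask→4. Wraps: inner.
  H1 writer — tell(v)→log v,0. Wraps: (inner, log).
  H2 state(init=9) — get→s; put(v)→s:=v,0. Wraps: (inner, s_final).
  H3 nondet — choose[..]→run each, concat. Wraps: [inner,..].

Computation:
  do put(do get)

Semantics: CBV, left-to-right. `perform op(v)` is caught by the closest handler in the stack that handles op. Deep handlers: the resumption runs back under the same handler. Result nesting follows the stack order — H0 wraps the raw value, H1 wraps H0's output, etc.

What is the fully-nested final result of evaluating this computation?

Answer: [((0, ()), 9)]

Evaluation trace:
get @ H2 ⇒ 9
put(9) @ H2 ⇒ s:=9
H0 returns 0
H1 returns (0, ())
H2 returns ((0, ()), 9)
H3 returns [((0, ()), 9)]
= [((0, ()), 9)]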